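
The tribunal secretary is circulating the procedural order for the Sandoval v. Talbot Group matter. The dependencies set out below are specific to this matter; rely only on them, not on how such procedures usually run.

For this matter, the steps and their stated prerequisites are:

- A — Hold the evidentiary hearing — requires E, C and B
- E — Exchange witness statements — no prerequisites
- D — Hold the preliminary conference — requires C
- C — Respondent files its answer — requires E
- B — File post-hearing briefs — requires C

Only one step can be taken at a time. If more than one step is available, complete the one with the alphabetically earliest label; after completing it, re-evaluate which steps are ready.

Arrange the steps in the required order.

E is the only step with nothing outstanding, so it goes first.
C needed E, now all done → C.
Ready: B and D. B has the earlier label → B.
A now also ready, so the ready set is {A, D}; A has the earlier label → A.
D is the only step now ready → D.

E, C, B, A, D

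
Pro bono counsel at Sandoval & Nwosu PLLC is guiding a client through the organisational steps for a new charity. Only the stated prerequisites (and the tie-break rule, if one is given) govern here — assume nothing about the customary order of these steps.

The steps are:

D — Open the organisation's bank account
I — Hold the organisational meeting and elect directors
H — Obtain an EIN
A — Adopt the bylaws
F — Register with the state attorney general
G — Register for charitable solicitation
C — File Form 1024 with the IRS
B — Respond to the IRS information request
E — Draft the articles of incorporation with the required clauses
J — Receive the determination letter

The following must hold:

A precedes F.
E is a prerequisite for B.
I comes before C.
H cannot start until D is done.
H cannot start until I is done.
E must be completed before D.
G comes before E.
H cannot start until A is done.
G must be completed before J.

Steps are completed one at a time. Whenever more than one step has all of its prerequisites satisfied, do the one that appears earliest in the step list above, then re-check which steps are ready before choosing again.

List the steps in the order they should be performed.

I A F G C E D H B J

Nothing is required for I, A and G. I is listed earlier → I first.
C now also ready, so the ready set is {A, G, C}; A is listed earlier → A.
Ready: F, G and C. F is listed earlier → F.
G and C are both available; G is listed earlier → G.
Ready: C, E and J. C is listed earlier → C.
E and J are both available; E is listed earlier → E.
D, B and J are all available; D is listed earlier → D.
H now also ready, so the ready set is {H, B, J}; H is listed earlier → H.
Now B and J have their prerequisites met. B is listed earlier, so B next.
Next only J has its prerequisites met → J.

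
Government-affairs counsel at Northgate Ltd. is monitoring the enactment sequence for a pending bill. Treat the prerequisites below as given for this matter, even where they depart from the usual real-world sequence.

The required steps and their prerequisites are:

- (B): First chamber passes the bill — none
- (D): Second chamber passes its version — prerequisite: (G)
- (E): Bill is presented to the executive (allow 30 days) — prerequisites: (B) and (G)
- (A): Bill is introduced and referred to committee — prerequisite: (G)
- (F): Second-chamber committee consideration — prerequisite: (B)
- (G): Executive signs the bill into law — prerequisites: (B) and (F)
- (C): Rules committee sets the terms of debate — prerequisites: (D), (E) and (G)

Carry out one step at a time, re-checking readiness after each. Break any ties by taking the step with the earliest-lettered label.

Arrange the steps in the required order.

(B), (F), (G), (A), (D), (E), (C)

(B) has no prerequisites → (B) first.
(F) is the only step now ready → (F).
(G) is the only step now ready → (G).
(A), (D) and (E) are all available; (A) has the earlier label → (A).
(D) and (E) are both available; (D) has the earlier label → (D).
(E) is the only step now ready → (E).
(C) needed (D), (E) and (G), now all done → (C).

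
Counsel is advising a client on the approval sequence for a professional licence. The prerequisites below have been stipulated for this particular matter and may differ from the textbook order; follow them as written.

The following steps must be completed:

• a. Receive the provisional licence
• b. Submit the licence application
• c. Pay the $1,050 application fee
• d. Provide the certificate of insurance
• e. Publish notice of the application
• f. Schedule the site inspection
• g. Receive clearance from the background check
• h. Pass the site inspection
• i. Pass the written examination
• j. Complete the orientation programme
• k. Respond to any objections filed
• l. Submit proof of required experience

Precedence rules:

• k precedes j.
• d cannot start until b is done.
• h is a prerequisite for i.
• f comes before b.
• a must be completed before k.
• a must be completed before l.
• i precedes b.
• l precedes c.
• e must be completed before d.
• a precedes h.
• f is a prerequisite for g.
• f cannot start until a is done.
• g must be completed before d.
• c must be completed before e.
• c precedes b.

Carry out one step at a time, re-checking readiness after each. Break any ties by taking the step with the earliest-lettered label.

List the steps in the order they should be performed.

a has no prerequisites → a first.
f, h, k and l are all available; f has the earlier label → f.
Ready: g, h, k and l. g has the earlier label → g.
Ready: h, k and l. h has the earlier label → h.
i, k and l are all available; i has the earlier label → i.
Now k and l have their prerequisites met. k has the earlier label, so k next.
Ready: j and l. j has the earlier label → j.
l needed a, now all done → l.
That leaves c as the only ready step → c.
Now b and e have their prerequisites met. b has the earlier label, so b next.
e is the only step now ready → e.
That leaves d as the only ready step → d.

a f g h i k j l c b e d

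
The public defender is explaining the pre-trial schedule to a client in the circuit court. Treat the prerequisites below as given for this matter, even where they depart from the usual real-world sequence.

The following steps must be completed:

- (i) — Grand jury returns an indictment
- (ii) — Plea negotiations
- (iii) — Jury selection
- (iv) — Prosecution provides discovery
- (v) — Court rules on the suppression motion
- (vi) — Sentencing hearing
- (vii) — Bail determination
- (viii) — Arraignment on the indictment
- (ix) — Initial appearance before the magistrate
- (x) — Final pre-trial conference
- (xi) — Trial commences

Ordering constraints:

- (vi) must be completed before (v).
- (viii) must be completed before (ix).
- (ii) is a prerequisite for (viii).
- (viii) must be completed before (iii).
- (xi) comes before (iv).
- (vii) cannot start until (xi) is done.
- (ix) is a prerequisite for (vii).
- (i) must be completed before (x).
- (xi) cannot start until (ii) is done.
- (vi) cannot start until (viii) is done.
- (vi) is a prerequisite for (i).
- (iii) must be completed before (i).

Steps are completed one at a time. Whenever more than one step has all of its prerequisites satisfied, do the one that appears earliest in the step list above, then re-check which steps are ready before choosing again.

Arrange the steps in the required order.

(ii) → (viii) → (iii) → (vi) → (i) → (v) → (ix) → (x) → (xi) → (iv) → (vii)

(ii) has no prerequisites → (ii) first.
Ready: (viii) and (xi). (viii) is listed earlier → (viii).
(iii), (vi) and (ix) now also ready, so the ready set is {(iii), (vi), (ix), (xi)}; (iii) is listed earlier → (iii).
Now (vi), (ix) and (xi) have their prerequisites met. (vi) is listed earlier, so (vi) next.
Ready: (i), (v), (ix) and (xi). (i) is listed earlier → (i).
(x) now also ready, so the ready set is {(v), (ix), (x), (xi)}; (v) is listed earlier → (v).
Ready: (ix), (x) and (xi). (ix) is listed earlier → (ix).
(x) and (xi) are both available; (x) is listed earlier → (x).
(xi) needed (ii), now all done → (xi).
Now (iv) and (vii) have their prerequisites met. (iv) is listed earlier, so (iv) next.
(vii) needed (ix) and (xi), now all done → (vii).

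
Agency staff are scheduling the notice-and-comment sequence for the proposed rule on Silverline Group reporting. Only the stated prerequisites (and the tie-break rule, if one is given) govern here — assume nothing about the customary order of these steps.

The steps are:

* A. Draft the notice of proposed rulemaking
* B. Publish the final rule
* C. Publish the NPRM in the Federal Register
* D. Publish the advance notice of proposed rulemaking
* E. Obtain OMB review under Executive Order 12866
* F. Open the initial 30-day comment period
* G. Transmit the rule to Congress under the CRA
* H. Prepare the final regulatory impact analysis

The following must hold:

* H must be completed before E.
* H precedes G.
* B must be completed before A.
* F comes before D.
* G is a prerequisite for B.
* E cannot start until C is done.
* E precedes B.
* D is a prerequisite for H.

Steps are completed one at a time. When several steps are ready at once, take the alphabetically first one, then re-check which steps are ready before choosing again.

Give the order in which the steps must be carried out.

C F D H E G B A

C and F have no prerequisites; C has the earlier label, so C is first.
That leaves F as the only ready step → F.
Next only D has its prerequisites met → D.
That leaves H as the only ready step → H.
Now E and G have their prerequisites met. E has the earlier label, so E next.
G needed H, now all done → G.
B needed E and G, now all done → B.
Next only A has its prerequisites met → A.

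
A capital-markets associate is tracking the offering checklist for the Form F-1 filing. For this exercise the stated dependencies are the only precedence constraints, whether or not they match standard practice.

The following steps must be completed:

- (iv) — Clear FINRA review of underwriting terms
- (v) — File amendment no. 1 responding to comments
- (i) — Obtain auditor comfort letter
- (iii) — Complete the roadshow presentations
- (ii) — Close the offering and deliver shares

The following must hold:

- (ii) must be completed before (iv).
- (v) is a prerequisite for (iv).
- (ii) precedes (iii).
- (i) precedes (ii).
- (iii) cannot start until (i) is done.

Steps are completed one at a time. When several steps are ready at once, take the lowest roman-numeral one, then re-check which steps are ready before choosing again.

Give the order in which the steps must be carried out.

(i) and (v) have no prerequisites; (i) has the earlier label, so (i) is first.
Now (ii) and (v) have their prerequisites met. (ii) has the earlier label, so (ii) next.
Ready: (iii) and (v). (iii) has the earlier label → (iii).
(v) is the only step now ready → (v).
(iv) needed (ii) and (v), now all done → (iv).

(i) → (ii) → (iii) → (v) → (iv)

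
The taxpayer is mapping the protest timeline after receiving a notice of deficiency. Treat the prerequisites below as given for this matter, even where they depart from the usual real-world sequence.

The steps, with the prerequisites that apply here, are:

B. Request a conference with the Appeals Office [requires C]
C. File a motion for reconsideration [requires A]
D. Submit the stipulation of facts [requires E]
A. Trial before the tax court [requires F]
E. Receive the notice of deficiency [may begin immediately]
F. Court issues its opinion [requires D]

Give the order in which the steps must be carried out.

E has no prerequisites → E first.
Next only D has its prerequisites met → D.
F needed D, now all done → F.
That leaves A as the only ready step → A.
That leaves C as the only ready step → C.
Next only B has its prerequisites met → B.

E → D → F → A → C → B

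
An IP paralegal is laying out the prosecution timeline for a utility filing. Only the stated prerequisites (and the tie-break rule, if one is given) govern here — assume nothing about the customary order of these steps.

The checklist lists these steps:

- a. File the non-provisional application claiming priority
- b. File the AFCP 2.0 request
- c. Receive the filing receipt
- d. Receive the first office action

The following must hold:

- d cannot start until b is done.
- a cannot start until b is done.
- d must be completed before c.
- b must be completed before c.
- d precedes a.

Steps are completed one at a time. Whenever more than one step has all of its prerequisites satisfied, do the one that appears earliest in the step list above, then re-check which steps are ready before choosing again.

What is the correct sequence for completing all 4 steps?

b is the only step with nothing outstanding, so it goes first.
d needed b, now all done → d.
Now a and c have their prerequisites met. a is listed earlier, so a next.
That leaves c as the only ready step → c.

b, d, a, c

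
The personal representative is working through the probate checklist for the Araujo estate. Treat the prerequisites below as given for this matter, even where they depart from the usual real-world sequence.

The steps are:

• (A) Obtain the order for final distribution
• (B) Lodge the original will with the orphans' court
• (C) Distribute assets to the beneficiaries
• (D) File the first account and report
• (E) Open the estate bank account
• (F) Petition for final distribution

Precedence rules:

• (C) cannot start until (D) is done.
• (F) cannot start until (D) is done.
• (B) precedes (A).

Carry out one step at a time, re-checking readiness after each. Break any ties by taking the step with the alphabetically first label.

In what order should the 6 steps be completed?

(B), (A), (D), (C), (E), (F)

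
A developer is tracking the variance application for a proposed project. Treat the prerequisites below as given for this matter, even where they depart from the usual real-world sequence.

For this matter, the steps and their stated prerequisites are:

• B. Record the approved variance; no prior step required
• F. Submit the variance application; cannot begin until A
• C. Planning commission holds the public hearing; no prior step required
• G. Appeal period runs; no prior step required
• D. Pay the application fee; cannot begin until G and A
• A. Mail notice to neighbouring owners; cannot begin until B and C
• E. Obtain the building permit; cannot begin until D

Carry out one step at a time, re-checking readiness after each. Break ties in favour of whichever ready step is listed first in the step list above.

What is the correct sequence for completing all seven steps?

B C G A F D E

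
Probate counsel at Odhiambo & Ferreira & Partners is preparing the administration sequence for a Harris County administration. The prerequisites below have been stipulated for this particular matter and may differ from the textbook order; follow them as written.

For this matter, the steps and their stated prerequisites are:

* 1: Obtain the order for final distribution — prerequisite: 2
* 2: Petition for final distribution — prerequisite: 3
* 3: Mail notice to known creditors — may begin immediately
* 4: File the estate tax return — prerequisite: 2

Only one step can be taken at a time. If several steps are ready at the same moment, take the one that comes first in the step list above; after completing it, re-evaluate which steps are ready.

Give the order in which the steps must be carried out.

3 → 2 → 1 → 4

Only 3 has no prerequisites, so it is first.
That leaves 2 as the only ready step → 2.
Ready: 1 and 4. 1 is listed earlier → 1.
4 needed 2, now all done → 4.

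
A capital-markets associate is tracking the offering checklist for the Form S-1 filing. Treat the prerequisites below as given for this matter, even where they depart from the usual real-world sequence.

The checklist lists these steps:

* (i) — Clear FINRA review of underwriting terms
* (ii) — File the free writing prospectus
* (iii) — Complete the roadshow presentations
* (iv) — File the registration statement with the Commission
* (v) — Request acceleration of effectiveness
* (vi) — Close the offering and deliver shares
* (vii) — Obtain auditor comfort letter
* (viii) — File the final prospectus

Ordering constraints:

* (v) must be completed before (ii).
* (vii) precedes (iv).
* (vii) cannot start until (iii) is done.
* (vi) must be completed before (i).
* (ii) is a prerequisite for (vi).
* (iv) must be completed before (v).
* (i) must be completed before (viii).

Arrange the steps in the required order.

(iii) (vii) (iv) (v) (ii) (vi) (i) (viii)

(iii) has no prerequisites → (iii) first.
(vii) needed (iii), now all done → (vii).
(iv) needed (vii), now all done → (iv).
Next only (v) has its prerequisites met → (v).
(ii) is the only step now ready → (ii).
(vi) needed (ii), now all done → (vi).
(i) needed (vi), now all done → (i).
(viii) is the only step now ready → (viii).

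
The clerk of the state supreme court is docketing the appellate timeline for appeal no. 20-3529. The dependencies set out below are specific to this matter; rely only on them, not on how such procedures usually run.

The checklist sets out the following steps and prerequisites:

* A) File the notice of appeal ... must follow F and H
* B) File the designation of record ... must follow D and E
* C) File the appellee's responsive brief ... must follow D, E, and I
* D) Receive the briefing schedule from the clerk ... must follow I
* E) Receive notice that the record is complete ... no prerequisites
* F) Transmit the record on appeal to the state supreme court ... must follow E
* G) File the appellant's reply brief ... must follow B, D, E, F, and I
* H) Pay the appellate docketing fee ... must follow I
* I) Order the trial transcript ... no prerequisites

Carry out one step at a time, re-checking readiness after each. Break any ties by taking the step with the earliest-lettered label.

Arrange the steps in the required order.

E and I have no prerequisites; E has the earlier label, so E is first.
F and I are both available; F has the earlier label → F.
That leaves I as the only ready step → I.
D and H are both available; D has the earlier label → D.
Ready: B, C and H. B has the earlier label → B.
G now also ready, so the ready set is {C, G, H}; C has the earlier label → C.
Ready: G and H. G has the earlier label → G.
Next only H has its prerequisites met → H.
A needed F and H, now all done → A.

E → F → I → D → B → C → G → H → A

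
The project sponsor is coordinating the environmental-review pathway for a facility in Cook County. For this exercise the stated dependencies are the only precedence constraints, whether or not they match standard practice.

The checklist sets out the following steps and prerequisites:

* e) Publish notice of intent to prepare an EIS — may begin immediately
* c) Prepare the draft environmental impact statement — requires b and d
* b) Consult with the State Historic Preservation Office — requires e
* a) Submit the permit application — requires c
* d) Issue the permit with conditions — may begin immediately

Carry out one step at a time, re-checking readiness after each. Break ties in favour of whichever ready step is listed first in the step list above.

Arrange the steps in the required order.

e and d have no prerequisites; e is listed earlier, so e is first.
Now b and d have their prerequisites met. b is listed earlier, so b next.
That leaves d as the only ready step → d.
That leaves c as the only ready step → c.
Next only a has its prerequisites met → a.

e, b, d, c, a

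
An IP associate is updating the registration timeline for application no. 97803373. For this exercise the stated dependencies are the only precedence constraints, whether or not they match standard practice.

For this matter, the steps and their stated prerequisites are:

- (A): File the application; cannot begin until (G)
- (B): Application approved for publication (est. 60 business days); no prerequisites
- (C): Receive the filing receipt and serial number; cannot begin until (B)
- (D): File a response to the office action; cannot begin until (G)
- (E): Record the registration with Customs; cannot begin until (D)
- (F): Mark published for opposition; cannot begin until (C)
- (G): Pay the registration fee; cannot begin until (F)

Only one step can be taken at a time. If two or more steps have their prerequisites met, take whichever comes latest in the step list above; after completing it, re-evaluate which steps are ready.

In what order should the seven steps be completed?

(B) (C) (F) (G) (D) (E) (A)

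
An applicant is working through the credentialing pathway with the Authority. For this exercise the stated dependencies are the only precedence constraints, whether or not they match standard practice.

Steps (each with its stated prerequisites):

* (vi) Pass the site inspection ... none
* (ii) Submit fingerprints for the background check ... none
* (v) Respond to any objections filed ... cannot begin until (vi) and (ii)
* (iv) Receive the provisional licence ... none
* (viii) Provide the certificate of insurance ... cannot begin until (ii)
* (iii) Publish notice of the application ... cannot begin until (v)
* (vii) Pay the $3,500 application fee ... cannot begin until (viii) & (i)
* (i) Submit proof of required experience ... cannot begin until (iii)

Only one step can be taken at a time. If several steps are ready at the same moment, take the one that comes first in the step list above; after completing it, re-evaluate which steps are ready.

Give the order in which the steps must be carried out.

(vi), (ii) and (iv) have no prerequisites; (vi) is listed earlier, so (vi) is first.
(ii) and (iv) are both available; (ii) is listed earlier → (ii).
(v) and (viii) now also ready, so the ready set is {(v), (iv), (viii)}; (v) is listed earlier → (v).
(iv), (viii) and (iii) are all available; (iv) is listed earlier → (iv).
Ready: (viii) and (iii). (viii) is listed earlier → (viii).
(iii) is the only step now ready → (iii).
That leaves (i) as the only ready step → (i).
(vii) needed (viii) and (i), now all done → (vii).

(vi) → (ii) → (v) → (iv) → (viii) → (iii) → (i) → (vii)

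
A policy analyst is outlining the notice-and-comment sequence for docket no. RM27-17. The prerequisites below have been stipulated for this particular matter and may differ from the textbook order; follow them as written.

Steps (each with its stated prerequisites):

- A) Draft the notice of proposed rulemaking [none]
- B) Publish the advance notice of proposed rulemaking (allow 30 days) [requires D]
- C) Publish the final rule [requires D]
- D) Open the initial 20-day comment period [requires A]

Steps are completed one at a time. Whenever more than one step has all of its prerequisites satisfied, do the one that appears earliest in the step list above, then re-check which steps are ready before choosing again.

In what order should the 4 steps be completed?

A, D, B, C

A is the only step with nothing outstanding, so it goes first.
That leaves D as the only ready step → D.
Now B and C have their prerequisites met. B is listed earlier, so B next.
C needed D, now all done → C.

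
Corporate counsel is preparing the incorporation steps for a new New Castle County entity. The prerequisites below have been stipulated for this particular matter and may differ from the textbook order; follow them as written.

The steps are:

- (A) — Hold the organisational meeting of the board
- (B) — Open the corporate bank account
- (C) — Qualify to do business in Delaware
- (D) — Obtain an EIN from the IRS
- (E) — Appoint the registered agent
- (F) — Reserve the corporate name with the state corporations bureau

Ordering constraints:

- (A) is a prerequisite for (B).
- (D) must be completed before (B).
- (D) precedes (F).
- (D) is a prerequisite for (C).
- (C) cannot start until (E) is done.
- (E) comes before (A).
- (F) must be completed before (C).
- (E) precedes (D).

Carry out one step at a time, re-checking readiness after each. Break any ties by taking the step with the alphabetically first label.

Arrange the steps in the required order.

Only (E) has no prerequisites, so it is first.
Ready: (A) and (D). (A) has the earlier label → (A).
Next only (D) has its prerequisites met → (D).
Ready: (B) and (F). (B) has the earlier label → (B).
(F) is the only step now ready → (F).
Next only (C) has its prerequisites met → (C).

(E), (A), (D), (B), (F), (C)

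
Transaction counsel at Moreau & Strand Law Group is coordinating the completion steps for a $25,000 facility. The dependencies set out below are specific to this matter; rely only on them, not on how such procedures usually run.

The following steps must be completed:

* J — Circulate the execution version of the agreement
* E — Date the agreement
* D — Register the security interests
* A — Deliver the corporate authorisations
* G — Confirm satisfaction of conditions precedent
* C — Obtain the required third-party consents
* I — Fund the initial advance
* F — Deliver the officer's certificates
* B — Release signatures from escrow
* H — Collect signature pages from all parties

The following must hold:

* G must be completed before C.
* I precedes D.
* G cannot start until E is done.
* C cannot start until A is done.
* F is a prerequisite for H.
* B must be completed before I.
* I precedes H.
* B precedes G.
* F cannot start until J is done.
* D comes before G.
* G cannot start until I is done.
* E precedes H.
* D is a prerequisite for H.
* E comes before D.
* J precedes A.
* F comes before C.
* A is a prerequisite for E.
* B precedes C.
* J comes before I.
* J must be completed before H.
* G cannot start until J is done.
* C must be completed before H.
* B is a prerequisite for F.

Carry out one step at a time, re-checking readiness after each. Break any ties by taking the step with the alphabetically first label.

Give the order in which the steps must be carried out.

Nothing is required for B and J. B has the earlier label → B first.
Next only J has its prerequisites met → J.
Ready: A, F and I. A has the earlier label → A.
E now also ready, so the ready set is {E, F, I}; E has the earlier label → E.
F and I are both available; F has the earlier label → F.
I is the only step now ready → I.
D needed E and I, now all done → D.
G needed B, D, E, I and J, now all done → G.
C is the only step now ready → C.
That leaves H as the only ready step → H.

B J A E F I D G C H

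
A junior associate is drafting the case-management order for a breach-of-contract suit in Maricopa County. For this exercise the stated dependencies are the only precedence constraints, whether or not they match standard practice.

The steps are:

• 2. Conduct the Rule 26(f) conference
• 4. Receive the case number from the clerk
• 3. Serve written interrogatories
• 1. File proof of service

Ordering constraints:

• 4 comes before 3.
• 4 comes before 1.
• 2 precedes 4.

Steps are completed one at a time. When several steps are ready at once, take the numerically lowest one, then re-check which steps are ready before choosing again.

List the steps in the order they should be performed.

2 4 1 3

Only 2 has no prerequisites, so it is first.
4 is the only step now ready → 4.
Now 1 and 3 have their prerequisites met. 1 has the earlier label, so 1 next.
3 is the only step now ready → 3.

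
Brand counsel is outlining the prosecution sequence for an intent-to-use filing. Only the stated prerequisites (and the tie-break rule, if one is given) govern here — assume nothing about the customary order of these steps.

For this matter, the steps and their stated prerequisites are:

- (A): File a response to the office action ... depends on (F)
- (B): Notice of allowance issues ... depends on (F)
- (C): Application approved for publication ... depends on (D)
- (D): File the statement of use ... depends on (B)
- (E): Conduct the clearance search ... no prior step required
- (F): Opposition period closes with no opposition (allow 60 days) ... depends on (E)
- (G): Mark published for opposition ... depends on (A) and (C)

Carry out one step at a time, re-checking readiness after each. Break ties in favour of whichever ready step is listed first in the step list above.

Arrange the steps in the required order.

(E) has no prerequisites → (E) first.
(F) needed (E), now all done → (F).
(A) and (B) are both available; (A) is listed earlier → (A).
(B) needed (F), now all done → (B).
(D) needed (B), now all done → (D).
(C) needed (D), now all done → (C).
That leaves (G) as the only ready step → (G).

(E) → (F) → (A) → (B) → (D) → (C) → (G)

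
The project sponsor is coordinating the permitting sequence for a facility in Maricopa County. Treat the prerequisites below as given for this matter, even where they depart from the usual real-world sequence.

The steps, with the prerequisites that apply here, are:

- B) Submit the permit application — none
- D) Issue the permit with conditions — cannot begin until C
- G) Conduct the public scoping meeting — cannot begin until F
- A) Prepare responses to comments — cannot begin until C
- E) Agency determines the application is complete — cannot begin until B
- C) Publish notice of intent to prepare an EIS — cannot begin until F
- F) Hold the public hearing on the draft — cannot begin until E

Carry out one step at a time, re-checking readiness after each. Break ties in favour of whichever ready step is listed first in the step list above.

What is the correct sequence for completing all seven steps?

B is the only step with nothing outstanding, so it goes first.
E needed B, now all done → E.
F is the only step now ready → F.
Now G and C have their prerequisites met. G is listed earlier, so G next.
Next only C has its prerequisites met → C.
Ready: D and A. D is listed earlier → D.
That leaves A as the only ready step → A.

B → E → F → G → C → D → A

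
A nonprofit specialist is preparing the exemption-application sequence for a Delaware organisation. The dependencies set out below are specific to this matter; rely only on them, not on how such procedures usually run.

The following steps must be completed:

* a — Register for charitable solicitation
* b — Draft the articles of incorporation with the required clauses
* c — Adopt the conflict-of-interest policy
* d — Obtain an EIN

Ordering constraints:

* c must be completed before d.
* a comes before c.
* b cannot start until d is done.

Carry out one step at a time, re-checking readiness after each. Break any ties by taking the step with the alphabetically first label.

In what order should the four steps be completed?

a → c → d → b

a has no prerequisites → a first.
Next only c has its prerequisites met → c.
That leaves d as the only ready step → d.
Next only b has its prerequisites met → b.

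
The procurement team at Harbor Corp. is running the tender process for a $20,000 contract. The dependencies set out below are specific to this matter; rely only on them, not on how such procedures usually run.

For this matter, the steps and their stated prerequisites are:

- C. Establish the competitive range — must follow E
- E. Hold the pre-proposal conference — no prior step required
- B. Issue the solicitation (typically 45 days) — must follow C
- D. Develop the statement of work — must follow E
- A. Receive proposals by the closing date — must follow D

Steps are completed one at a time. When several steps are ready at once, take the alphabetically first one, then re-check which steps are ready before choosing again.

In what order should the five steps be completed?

E, C, B, D, A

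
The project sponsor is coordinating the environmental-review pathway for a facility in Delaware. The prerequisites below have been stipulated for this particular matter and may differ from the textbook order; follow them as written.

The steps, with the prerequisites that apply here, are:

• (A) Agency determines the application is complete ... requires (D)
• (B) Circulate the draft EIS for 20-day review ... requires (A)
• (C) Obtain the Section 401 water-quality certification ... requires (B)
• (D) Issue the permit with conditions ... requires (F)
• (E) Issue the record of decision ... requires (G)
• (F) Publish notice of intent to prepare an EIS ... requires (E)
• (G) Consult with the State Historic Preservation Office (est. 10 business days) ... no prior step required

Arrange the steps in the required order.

(G), (E), (F), (D), (A), (B), (C)

(G) is the only step with nothing outstanding, so it goes first.
That leaves (E) as the only ready step → (E).
That leaves (F) as the only ready step → (F).
That leaves (D) as the only ready step → (D).
That leaves (A) as the only ready step → (A).
(B) is the only step now ready → (B).
(C) is the only step now ready → (C).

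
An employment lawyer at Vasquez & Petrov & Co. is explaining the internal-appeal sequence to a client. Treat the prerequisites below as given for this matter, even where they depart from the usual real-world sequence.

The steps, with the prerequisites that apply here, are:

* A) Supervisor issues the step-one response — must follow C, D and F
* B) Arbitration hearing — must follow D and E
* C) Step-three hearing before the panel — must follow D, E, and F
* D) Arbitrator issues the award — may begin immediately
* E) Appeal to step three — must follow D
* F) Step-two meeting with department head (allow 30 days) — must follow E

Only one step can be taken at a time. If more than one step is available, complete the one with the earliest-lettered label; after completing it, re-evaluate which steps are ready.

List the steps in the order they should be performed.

D, E, B, F, C, A

D has no prerequisites → D first.
Next only E has its prerequisites met → E.
Ready: B and F. B has the earlier label → B.
F needed E, now all done → F.
C is the only step now ready → C.
A needed C, D and F, now all done → A.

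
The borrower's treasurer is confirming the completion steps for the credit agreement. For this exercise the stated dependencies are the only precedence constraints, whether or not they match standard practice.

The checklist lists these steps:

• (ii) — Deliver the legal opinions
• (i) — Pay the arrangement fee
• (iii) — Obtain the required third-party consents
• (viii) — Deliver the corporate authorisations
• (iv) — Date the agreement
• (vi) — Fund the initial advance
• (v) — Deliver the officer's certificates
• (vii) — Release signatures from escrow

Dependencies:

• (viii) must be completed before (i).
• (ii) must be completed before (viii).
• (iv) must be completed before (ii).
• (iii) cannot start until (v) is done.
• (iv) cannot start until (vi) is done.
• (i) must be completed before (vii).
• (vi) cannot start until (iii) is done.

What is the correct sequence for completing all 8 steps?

(v) is the only step with nothing outstanding, so it goes first.
(iii) needed (v), now all done → (iii).
That leaves (vi) as the only ready step → (vi).
That leaves (iv) as the only ready step → (iv).
(ii) needed (iv), now all done → (ii).
(viii) needed (ii), now all done → (viii).
Next only (i) has its prerequisites met → (i).
(vii) needed (i), now all done → (vii).

(v), (iii), (vi), (iv), (ii), (viii), (i), (vii)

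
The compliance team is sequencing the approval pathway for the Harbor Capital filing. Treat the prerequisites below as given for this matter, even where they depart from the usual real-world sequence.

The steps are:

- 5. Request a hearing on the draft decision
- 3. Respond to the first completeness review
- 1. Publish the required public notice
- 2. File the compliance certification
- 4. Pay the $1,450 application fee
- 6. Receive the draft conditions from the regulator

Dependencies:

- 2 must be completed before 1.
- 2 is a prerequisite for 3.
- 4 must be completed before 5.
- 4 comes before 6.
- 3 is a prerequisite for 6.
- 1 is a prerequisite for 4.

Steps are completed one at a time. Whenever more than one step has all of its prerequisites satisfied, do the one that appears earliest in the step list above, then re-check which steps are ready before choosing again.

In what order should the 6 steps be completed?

2, 3, 1, 4, 5, 6

2 is the only step with nothing outstanding, so it goes first.
3 and 1 are both available; 3 is listed earlier → 3.
Next only 1 has its prerequisites met → 1.
That leaves 4 as the only ready step → 4.
Now 5 and 6 have their prerequisites met. 5 is listed earlier, so 5 next.
6 is the only step now ready → 6.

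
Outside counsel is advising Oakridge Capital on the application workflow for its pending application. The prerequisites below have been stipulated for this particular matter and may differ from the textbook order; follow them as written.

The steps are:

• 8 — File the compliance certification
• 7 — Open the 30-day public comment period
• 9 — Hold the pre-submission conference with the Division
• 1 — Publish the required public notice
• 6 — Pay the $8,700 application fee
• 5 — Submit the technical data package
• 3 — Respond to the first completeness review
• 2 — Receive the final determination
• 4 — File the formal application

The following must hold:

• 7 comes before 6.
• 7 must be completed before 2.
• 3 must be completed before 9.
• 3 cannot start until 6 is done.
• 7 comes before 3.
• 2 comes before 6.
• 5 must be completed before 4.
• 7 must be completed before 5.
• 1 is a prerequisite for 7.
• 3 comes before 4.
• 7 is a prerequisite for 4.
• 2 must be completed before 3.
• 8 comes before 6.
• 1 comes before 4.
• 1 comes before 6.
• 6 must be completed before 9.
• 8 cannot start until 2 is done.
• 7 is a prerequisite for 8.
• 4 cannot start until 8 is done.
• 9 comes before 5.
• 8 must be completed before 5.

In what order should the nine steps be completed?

1 → 7 → 2 → 8 → 6 → 3 → 9 → 5 → 4

Only 1 has no prerequisites, so it is first.
7 is the only step now ready → 7.
2 needed 7, now all done → 2.
8 is the only step now ready → 8.
6 needed 8, 7, 1 and 2, now all done → 6.
3 is the only step now ready → 3.
9 needed 6 and 3, now all done → 9.
5 is the only step now ready → 5.
4 needed 8, 7, 1, 5 and 3, now all done → 4.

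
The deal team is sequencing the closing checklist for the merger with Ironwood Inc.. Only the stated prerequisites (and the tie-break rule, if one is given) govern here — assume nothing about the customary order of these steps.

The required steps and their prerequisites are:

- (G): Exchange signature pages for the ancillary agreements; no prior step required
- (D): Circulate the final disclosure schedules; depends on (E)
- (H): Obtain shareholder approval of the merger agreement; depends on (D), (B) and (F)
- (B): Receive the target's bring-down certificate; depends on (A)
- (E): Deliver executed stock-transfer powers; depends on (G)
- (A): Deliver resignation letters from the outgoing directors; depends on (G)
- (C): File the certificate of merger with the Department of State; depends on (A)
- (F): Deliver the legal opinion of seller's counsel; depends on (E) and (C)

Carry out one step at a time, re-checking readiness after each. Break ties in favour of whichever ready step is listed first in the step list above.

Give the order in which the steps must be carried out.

(G), (E), (D), (A), (B), (C), (F), (H)

(G) is the only step with nothing outstanding, so it goes first.
Now (E) and (A) have their prerequisites met. (E) is listed earlier, so (E) next.
(D) and (A) are both available; (D) is listed earlier → (D).
(A) needed (G), now all done → (A).
Now (B) and (C) have their prerequisites met. (B) is listed earlier, so (B) next.
(C) needed (A), now all done → (C).
That leaves (F) as the only ready step → (F).
(H) is the only step now ready → (H).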